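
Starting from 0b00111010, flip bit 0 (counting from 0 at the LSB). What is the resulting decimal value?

59

x = 00111010
bit 0 is currently 0; toggle it via x ^ (1 << 0) = x ^ 1
→ 00111011 = 59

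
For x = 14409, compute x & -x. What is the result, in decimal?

x = 11100001001001 = 14409
-x (two's complement) = …00011110110111
AND   = 00000000000001 = 1
(x & -x isolates the lowest set bit of x.)

1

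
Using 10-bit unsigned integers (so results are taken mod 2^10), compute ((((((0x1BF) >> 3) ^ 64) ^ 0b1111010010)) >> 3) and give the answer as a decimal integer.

0x1BF = 0110111111
→ >> 3 → 0000110111 = 55
64 = 0001000000
→ ^ → 0001110111 = 119
0b1111010010 = 1111010010
→ ^ → 1110100101 = 933
→ >> 3 → 0001110100 = 116

116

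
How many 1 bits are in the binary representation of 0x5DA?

7

0x5DA = 10111011010
Count the 1s: 1 + 1 + 1 + 1 + 1 + 1 + 1 = 7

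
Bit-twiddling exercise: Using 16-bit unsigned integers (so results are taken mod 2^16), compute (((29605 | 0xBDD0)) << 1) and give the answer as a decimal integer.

29605 = 0111001110100101
0xBDD0 = 1011110111010000
→ | → 1111111111110101 = 65525
→ << 1 (mod 2^16) → 1111111111101010 = 65514

65514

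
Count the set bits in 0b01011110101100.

8

n = 1011110101100
Count the 1s: 1 + 1 + 1 + 1 + 1 + 1 + 1 + 1 = 8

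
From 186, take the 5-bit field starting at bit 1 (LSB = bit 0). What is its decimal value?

29

v = 10111010
Shift right by 1: 1011101
Mask low 5 bits: 11101 = 29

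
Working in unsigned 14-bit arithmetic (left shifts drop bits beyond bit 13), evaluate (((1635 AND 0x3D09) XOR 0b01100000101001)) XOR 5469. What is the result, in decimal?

2421

1635 = 00011001100011
0x3D09 = 11110100001001
→ AND → 00010000000001 = 1025
0b01100000101001 = 01100000101001
→ XOR → 01110000101000 = 7208
5469 = 01010101011101
→ XOR → 00100101110101 = 2421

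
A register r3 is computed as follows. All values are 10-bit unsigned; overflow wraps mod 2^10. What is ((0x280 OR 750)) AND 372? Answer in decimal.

0x280 = 1010000000
750 = 1011101110
→ OR → 1011101110 = 750
372 = 0101110100
→ AND → 0001100100 = 100

100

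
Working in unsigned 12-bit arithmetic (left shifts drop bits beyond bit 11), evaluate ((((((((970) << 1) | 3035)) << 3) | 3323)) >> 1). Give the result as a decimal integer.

1917

970 = 001111001010
→ << 1 (mod 2^12) → 011110010100 = 1940
3035 = 101111011011
→ | → 111111011111 = 4063
→ << 3 (mod 2^12) → 111011111000 = 3832
3323 = 110011111011
→ | → 111011111011 = 3835
→ >> 1 → 011101111101 = 1917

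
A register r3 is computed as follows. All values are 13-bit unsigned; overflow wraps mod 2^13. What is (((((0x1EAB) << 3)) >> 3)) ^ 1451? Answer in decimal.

0x1EAB = 1111010101011
→ << 3 (mod 2^13) → 1010101011000 = 5464
→ >> 3 → 0001010101011 = 683
1451 = 0010110101011
→ ^ → 0011100000000 = 1792

1792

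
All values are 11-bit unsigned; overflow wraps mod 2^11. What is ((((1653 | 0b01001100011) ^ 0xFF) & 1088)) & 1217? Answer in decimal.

1653 = 11001110101
0b01001100011 = 01001100011
→ | → 11001110111 = 1655
0xFF = 00011111111
→ ^ → 11010001000 = 1672
1088 = 10001000000
→ & → 10000000000 = 1024
1217 = 10011000001
→ & → 10000000000 = 1024

1024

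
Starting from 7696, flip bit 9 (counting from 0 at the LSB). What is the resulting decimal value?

x = 1111000010000
bit 9 is currently 1; toggle it via x ^ (1 << 9) = x ^ 512
→ 1110000010000 = 7184

7184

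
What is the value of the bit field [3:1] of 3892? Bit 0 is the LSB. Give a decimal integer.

v = 0111100110100
Shift right by 1: 011110011010
Mask low 3 bits: 010 = 2

2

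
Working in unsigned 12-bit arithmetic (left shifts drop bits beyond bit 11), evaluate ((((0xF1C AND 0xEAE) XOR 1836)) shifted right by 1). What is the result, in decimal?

0xF1C = 111100011100
0xEAE = 111010101110
→ AND → 111000001100 = 3596
1836 = 011100101100
→ XOR → 100100100000 = 2336
→ shifted right by 1 → 010010010000 = 1168

1168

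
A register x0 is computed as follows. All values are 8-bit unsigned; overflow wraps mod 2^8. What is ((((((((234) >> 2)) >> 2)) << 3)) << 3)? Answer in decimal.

128

234 = 11101010
→ >> 2 → 00111010 = 58
→ >> 2 → 00001110 = 14
→ << 3 (mod 2^8) → 01110000 = 112
→ << 3 (mod 2^8) → 10000000 = 128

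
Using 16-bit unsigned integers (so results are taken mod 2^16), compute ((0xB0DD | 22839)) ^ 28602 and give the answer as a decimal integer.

38469

0xB0DD = 1011000011011101
22839 = 0101100100110111
→ | → 1111100111111111 = 63999
28602 = 0110111110111010
→ ^ → 1001011001000101 = 38469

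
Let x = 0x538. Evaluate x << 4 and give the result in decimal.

21376

0x538 = 000010100111000
shift left by 4 → 101001110000000 = 21376
(equivalently, 1336 × 2^4 = 1336 × 16)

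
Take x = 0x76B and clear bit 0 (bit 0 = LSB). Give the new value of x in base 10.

x = 011101101011
bit 0 is currently 1; clear it via x & ~(1 << 0) = x & ~1
→ 011101101010 = 1898

1898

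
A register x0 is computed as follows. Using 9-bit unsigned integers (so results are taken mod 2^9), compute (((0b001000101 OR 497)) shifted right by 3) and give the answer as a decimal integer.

62

0b001000101 = 001000101
497 = 111110001
→ OR → 111110101 = 501
→ shifted right by 3 → 000111110 = 62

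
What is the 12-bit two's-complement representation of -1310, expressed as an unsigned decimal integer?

2786

1310 in 12 bits: 010100011110
Invert: 101011100001
Add 1:  101011100010 = 2786
(Check: 2^12 - 1310 = 4096 - 1310 = 2786.)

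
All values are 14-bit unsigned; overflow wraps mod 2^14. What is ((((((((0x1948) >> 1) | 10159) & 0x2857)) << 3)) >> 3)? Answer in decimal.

0x1948 = 01100101001000
→ >> 1 → 00110010100100 = 3236
10159 = 10011110101111
→ | → 10111110101111 = 12207
0x2857 = 10100001010111
→ & → 10100000000111 = 10247
→ << 3 (mod 2^14) → 00000000111000 = 56
→ >> 3 → 00000000000111 = 7

7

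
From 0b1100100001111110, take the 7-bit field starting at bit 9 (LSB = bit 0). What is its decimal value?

100

v = 1100100001111110
Shift right by 9: 1100100
Mask low 7 bits: 1100100 = 100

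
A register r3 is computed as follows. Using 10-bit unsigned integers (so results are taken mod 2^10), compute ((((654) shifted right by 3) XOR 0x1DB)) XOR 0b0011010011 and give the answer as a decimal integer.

654 = 1010001110
→ shifted right by 3 → 0001010001 = 81
0x1DB = 0111011011
→ XOR → 0110001010 = 394
0b0011010011 = 0011010011
→ XOR → 0101011001 = 345

345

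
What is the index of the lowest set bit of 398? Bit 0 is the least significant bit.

1

398 = 110001110
Trailing zeros: 1, so the lowest set bit is bit 1 (value 2).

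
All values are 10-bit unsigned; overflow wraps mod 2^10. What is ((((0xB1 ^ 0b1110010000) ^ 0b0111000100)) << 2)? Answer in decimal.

0xB1 = 0010110001
0b1110010000 = 1110010000
→ ^ → 1100100001 = 801
0b0111000100 = 0111000100
→ ^ → 1011100101 = 741
→ << 2 (mod 2^10) → 1110010100 = 916

916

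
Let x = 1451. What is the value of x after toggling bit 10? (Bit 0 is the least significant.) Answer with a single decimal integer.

427

x = 010110101011
bit 10 is currently 1; toggle it via x ^ (1 << 10) = x ^ 1024
→ 000110101011 = 427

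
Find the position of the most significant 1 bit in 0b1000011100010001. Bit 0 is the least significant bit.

15

0b1000011100010001 = 1000011100010001
The topmost 1 is at position 15 (since 2^15 = 32768 ≤ 34577 < 65536).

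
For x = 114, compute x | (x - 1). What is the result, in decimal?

115

x = 1110010 = 114
x - 1 = 1110001
OR    = 1110011 = 115
(x | (x - 1) sets all bits below the lowest set bit.)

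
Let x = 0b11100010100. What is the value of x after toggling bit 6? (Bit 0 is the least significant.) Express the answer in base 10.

1876

x = 11100010100
bit 6 is currently 0; toggle it via x ^ (1 << 6) = x ^ 64
→ 11101010100 = 1876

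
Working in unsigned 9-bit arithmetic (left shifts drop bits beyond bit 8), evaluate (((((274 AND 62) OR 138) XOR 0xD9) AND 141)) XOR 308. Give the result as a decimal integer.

274 = 100010010
62 = 000111110
→ AND → 000010010 = 18
138 = 010001010
→ OR → 010011010 = 154
0xD9 = 011011001
→ XOR → 001000011 = 67
141 = 010001101
→ AND → 000000001 = 1
308 = 100110100
→ XOR → 100110101 = 309

309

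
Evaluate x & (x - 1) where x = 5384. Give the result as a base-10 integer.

5376

x = 1010100001000 = 5384
x - 1 = 1010100000111
AND   = 1010100000000 = 5376
(x & (x - 1) clears the lowest set bit of x.)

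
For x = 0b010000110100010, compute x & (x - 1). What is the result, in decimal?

8608

x = 10000110100010 = 8610
x - 1 = 10000110100001
AND   = 10000110100000 = 8608
(x & (x - 1) clears the lowest set bit of x.)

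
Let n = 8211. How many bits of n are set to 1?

4

8211 = 10000000010011
Count the 1s: 1 + 1 + 1 + 1 = 4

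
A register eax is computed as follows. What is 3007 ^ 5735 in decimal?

3007 = 0101110111111
5735 = 1011001100111
XOR → 1110111011000 = 7640

7640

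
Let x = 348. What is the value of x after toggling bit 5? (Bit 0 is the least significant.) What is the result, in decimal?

380

x = 101011100
bit 5 is currently 0; toggle it via x ^ (1 << 5) = x ^ 32
→ 101111100 = 380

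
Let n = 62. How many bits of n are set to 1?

5

62 = 111110
Count the 1s: 1 + 1 + 1 + 1 + 1 = 5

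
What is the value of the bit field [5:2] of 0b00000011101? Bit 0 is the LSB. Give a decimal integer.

v = 00000011101
Shift right by 2: 000000111
Mask low 4 bits: 0111 = 7

7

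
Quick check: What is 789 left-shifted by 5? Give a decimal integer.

789 = 000001100010101
shift left by 5 → 110001010100000 = 25248
(equivalently, 789 × 2^5 = 789 × 32)

25248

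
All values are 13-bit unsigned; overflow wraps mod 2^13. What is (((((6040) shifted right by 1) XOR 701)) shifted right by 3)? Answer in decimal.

302

6040 = 1011110011000
→ shifted right by 1 → 0101111001100 = 3020
701 = 0001010111101
→ XOR → 0100101110001 = 2417
→ shifted right by 3 → 0000100101110 = 302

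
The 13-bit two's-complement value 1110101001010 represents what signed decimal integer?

pattern = 1110101001010 (MSB is 1 ⇒ negative)
Invert: 0001010110101, add 1 → 0001010110110 = 694, so the value is -694.
(Equivalently: 7498 - 2^13 = 7498 - 8192 = -694.)

-694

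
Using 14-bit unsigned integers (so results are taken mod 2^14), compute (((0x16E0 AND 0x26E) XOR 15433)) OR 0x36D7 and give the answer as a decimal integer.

16127

0x16E0 = 01011011100000
0x26E = 00001001101110
→ AND → 00001001100000 = 608
15433 = 11110001001001
→ XOR → 11111000101001 = 15913
0x36D7 = 11011011010111
→ OR → 11111011111111 = 16127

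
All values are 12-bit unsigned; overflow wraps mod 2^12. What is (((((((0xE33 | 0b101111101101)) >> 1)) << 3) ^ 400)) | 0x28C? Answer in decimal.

0xE33 = 111000110011
0b101111101101 = 101111101101
→ | → 111111111111 = 4095
→ >> 1 → 011111111111 = 2047
→ << 3 (mod 2^12) → 111111111000 = 4088
400 = 000110010000
→ ^ → 111001101000 = 3688
0x28C = 001010001100
→ | → 111011101100 = 3820

3820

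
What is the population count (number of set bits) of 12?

12 = 1100
Count the 1s: 1 + 1 = 2

2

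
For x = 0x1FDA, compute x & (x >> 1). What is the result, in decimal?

4040

x = 1111111011010 = 8154
x>>1 = 0111111101101
AND  = 0111111001000 = 4040
(x & (x >> 1) has a 1 wherever x has two consecutive 1 bits.)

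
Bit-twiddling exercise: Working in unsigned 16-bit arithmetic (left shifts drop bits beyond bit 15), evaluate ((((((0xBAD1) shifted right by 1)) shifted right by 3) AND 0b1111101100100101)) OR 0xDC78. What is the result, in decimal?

0xBAD1 = 1011101011010001
→ shifted right by 1 → 0101110101101000 = 23912
→ shifted right by 3 → 0000101110101101 = 2989
0b1111101100100101 = 1111101100100101
→ AND → 0000101100100101 = 2853
0xDC78 = 1101110001111000
→ OR → 1101111101111101 = 57213

57213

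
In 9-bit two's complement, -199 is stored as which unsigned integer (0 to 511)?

313

199 in 9 bits: 011000111
Invert: 100111000
Add 1:  100111001 = 313
(Check: 2^9 - 199 = 512 - 199 = 313.)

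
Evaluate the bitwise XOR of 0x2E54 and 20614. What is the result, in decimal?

32466

0x2E54 = 010111001010100
20614 = 101000010000110
XOR → 111111011010010 = 32466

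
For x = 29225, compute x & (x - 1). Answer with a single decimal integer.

29224

x = 111001000101001 = 29225
x - 1 = 111001000101000
AND   = 111001000101000 = 29224
(x & (x - 1) clears the lowest set bit of x.)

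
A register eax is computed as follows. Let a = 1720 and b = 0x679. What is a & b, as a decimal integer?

1592

1720 = 11010111000
0x679 = 11001111001
AND → 11000111000 = 1592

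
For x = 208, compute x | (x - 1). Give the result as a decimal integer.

x = 11010000 = 208
x - 1 = 11001111
OR    = 11011111 = 223
(x | (x - 1) sets all bits below the lowest set bit.)

223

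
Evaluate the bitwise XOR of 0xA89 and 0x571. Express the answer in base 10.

4088

0xA89 = 101010001001
0x571 = 010101110001
XOR → 111111111000 = 4088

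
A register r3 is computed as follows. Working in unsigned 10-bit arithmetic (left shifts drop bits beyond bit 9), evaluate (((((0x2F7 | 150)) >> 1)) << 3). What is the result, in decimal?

0x2F7 = 1011110111
150 = 0010010110
→ | → 1011110111 = 759
→ >> 1 → 0101111011 = 379
→ << 3 (mod 2^10) → 1111011000 = 984

984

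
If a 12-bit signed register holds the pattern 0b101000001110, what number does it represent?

pattern = 101000001110 (MSB is 1 ⇒ negative)
Invert: 010111110001, add 1 → 010111110010 = 1522, so the value is -1522.
(Equivalently: 2574 - 2^12 = 2574 - 4096 = -1522.)

-1522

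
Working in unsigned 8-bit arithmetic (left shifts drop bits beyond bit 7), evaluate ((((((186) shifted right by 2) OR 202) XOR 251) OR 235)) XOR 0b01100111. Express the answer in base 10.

186 = 10111010
→ shifted right by 2 → 00101110 = 46
202 = 11001010
→ OR → 11101110 = 238
251 = 11111011
→ XOR → 00010101 = 21
235 = 11101011
→ OR → 11111111 = 255
0b01100111 = 01100111
→ XOR → 10011000 = 152

152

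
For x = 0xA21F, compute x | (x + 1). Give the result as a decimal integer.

41535

x = 1010001000011111 = 41503
x + 1 = 1010001000100000
OR    = 1010001000111111 = 41535
(x | (x + 1) sets the lowest cleared bit.)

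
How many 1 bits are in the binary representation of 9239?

9239 = 10010000010111
Count the 1s: 1 + 1 + 1 + 1 + 1 + 1 = 6

6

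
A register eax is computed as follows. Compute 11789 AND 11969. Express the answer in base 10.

11789 = 10111000001101
11969 = 10111011000001
AND → 10111000000001 = 11777

11777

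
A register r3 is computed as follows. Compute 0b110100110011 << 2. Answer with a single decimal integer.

x = 00110100110011
shift left by 2 → 11010011001100 = 13516
(equivalently, 3379 × 2^2 = 3379 × 4)

13516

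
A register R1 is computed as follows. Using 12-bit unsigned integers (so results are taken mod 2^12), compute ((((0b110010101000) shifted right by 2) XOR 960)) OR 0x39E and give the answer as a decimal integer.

1022

0b110010101000 = 110010101000
→ shifted right by 2 → 001100101010 = 810
960 = 001111000000
→ XOR → 000011101010 = 234
0x39E = 001110011110
→ OR → 001111111110 = 1022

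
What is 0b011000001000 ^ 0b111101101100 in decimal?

a = 011000001000
b = 111101101100
XOR → 100101100100 = 2404

2404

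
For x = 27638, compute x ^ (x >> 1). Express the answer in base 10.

24077

x = 110101111110110 = 27638
x>>1 = 011010111111011
XOR  = 101111000001101 = 24077
(x ^ (x >> 1) gives the standard binary-reflected Gray code of x.)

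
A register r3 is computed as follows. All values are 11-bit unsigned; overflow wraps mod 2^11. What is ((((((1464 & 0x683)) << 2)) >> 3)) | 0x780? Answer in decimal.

1464 = 10110111000
0x683 = 11010000011
→ & → 10010000000 = 1152
→ << 2 (mod 2^11) → 01000000000 = 512
→ >> 3 → 00001000000 = 64
0x780 = 11110000000
→ | → 11111000000 = 1984

1984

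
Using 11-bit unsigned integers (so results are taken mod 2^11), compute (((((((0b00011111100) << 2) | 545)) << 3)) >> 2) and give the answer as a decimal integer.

0b00011111100 = 00011111100
→ << 2 (mod 2^11) → 01111110000 = 1008
545 = 01000100001
→ | → 01111110001 = 1009
→ << 3 (mod 2^11) → 11110001000 = 1928
→ >> 2 → 00111100010 = 482

482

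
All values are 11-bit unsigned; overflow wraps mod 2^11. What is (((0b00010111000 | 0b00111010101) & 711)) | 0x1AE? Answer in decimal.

495

0b00010111000 = 00010111000
0b00111010101 = 00111010101
→ | → 00111111101 = 509
711 = 01011000111
→ & → 00011000101 = 197
0x1AE = 00110101110
→ | → 00111101111 = 495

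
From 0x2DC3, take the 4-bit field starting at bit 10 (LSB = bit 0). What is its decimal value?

v = 10110111000011
Shift right by 10: 1011
Mask low 4 bits: 1011 = 11

11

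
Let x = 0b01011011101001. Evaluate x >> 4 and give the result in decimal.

366

x = 1011011101001
shift right by 4 → 0000101101110 = 366
(equivalently, floor(5865 / 16))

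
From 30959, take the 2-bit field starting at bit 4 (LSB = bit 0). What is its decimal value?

v = 111100011101111
Shift right by 4: 11110001110
Mask low 2 bits: 10 = 2

2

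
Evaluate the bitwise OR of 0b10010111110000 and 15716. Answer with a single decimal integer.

a = 10010111110000
15716 = 11110101100100
 OR → 11110111110100 = 15860

15860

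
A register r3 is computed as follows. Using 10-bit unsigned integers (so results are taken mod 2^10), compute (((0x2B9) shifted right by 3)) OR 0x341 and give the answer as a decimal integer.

855

0x2B9 = 1010111001
→ shifted right by 3 → 0001010111 = 87
0x341 = 1101000001
→ OR → 1101010111 = 855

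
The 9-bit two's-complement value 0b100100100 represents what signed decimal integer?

-220

pattern = 100100100 (MSB is 1 ⇒ negative)
Invert: 011011011, add 1 → 011011100 = 220, so the value is -220.
(Equivalently: 292 - 2^9 = 292 - 512 = -220.)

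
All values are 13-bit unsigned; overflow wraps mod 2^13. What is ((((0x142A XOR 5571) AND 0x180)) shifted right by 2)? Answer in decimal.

0x142A = 1010000101010
5571 = 1010111000011
→ XOR → 0000111101001 = 489
0x180 = 0000110000000
→ AND → 0000110000000 = 384
→ shifted right by 2 → 0000001100000 = 96

96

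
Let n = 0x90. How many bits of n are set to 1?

2

0x90 = 10010000
Count the 1s: 1 + 1 = 2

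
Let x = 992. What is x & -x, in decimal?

x = 1111100000 = 992
-x (two's complement) = …0000100000
AND   = 0000100000 = 32
(x & -x isolates the lowest set bit of x.)

32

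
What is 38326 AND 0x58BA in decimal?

38326 = 1001010110110110
0x58BA = 0101100010111010
AND → 0001000010110010 = 4274

4274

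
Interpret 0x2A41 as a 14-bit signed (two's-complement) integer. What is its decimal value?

pattern = 10101001000001 (MSB is 1 ⇒ negative)
Invert: 01010110111110, add 1 → 01010110111111 = 5567, so the value is -5567.
(Equivalently: 10817 - 2^14 = 10817 - 16384 = -5567.)

-5567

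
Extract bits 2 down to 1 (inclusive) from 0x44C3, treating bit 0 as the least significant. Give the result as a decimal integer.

v = 100010011000011
Shift right by 1: 10001001100001
Mask low 2 bits: 01 = 1

1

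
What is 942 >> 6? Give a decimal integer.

942 = 1110101110
shift right by 6 → 0000001110 = 14
(equivalently, floor(942 / 64))

14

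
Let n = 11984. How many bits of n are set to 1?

11984 = 10111011010000
Count the 1s: 1 + 1 + 1 + 1 + 1 + 1 + 1 = 7

7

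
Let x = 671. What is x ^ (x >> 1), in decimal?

x = 1010011111 = 671
x>>1 = 0101001111
XOR  = 1111010000 = 976
(x ^ (x >> 1) gives the standard binary-reflected Gray code of x.)

976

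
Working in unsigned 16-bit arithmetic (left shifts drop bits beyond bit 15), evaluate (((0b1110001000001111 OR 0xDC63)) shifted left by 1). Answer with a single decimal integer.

0b1110001000001111 = 1110001000001111
0xDC63 = 1101110001100011
→ OR → 1111111001101111 = 65135
→ shifted left by 1 (mod 2^16) → 1111110011011110 = 64734

64734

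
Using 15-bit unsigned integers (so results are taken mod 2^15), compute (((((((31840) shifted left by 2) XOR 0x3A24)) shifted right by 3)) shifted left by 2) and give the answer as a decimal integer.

31840 = 111110001100000
→ shifted left by 2 (mod 2^15) → 111000110000000 = 29056
0x3A24 = 011101000100100
→ XOR → 100101110100100 = 19364
→ shifted right by 3 → 000100101110100 = 2420
→ shifted left by 2 (mod 2^15) → 010010111010000 = 9680

9680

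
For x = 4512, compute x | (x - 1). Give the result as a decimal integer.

4543

x = 1000110100000 = 4512
x - 1 = 1000110011111
OR    = 1000110111111 = 4543
(x | (x - 1) sets all bits below the lowest set bit.)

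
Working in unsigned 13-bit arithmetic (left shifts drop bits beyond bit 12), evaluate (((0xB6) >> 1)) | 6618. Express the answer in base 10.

6619

0xB6 = 0000010110110
→ >> 1 → 0000001011011 = 91
6618 = 1100111011010
→ | → 1100111011011 = 6619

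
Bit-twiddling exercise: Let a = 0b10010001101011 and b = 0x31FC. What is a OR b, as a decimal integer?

a = 10010001101011
0x31FC = 11000111111100
 OR → 11010111111111 = 13823

13823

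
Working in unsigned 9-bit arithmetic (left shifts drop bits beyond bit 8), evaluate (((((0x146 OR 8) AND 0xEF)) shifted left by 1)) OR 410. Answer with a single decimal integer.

0x146 = 101000110
8 = 000001000
→ OR → 101001110 = 334
0xEF = 011101111
→ AND → 001001110 = 78
→ shifted left by 1 (mod 2^9) → 010011100 = 156
410 = 110011010
→ OR → 110011110 = 414

414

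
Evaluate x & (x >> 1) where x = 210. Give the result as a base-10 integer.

64

x = 11010010 = 210
x>>1 = 01101001
AND  = 01000000 = 64
(x & (x >> 1) has a 1 wherever x has two consecutive 1 bits.)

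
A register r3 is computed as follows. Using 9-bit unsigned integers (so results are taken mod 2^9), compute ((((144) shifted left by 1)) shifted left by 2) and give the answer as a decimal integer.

128

144 = 010010000
→ shifted left by 1 (mod 2^9) → 100100000 = 288
→ shifted left by 2 (mod 2^9) → 010000000 = 128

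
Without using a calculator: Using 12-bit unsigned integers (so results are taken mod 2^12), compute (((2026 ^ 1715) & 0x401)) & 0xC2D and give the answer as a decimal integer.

1

2026 = 011111101010
1715 = 011010110011
→ ^ → 000101011001 = 345
0x401 = 010000000001
→ & → 000000000001 = 1
0xC2D = 110000101101
→ & → 000000000001 = 1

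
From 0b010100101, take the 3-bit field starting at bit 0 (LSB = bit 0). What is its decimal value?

v = 010100101
Shift right by 0: 010100101
Mask low 3 bits: 101 = 5

5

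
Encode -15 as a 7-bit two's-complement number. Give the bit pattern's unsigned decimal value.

15 in 7 bits: 0001111
Invert: 1110000
Add 1:  1110001 = 113
(Check: 2^7 - 15 = 128 - 15 = 113.)

113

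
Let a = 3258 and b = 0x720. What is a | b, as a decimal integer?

4026

3258 = 110010111010
0x720 = 011100100000
 OR → 111110111010 = 4026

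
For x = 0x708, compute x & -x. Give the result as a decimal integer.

8

x = 11100001000 = 1800
-x (two's complement) = …00011111000
AND   = 00000001000 = 8
(x & -x isolates the lowest set bit of x.)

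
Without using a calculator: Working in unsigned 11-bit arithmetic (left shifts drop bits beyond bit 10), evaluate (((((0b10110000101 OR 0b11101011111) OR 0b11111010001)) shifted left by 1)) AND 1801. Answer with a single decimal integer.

1800

0b10110000101 = 10110000101
0b11101011111 = 11101011111
→ OR → 11111011111 = 2015
0b11111010001 = 11111010001
→ OR → 11111011111 = 2015
→ shifted left by 1 (mod 2^11) → 11110111110 = 1982
1801 = 11100001001
→ AND → 11100001000 = 1800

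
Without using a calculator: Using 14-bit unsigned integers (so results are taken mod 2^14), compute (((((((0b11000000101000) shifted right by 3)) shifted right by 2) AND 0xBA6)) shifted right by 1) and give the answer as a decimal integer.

0b11000000101000 = 11000000101000
→ shifted right by 3 → 00011000000101 = 1541
→ shifted right by 2 → 00000110000001 = 385
0xBA6 = 00101110100110
→ AND → 00000110000000 = 384
→ shifted right by 1 → 00000011000000 = 192

192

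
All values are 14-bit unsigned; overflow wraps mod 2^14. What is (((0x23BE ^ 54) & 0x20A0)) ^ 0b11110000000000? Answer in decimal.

7296

0x23BE = 10001110111110
54 = 00000000110110
→ ^ → 10001110001000 = 9096
0x20A0 = 10000010100000
→ & → 10000010000000 = 8320
0b11110000000000 = 11110000000000
→ ^ → 01110010000000 = 7296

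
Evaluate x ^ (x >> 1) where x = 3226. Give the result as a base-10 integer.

x = 110010011010 = 3226
x>>1 = 011001001101
XOR  = 101011010111 = 2775
(x ^ (x >> 1) gives the standard binary-reflected Gray code of x.)

2775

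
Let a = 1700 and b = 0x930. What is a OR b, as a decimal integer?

4020

1700 = 011010100100
0x930 = 100100110000
 OR → 111110110100 = 4020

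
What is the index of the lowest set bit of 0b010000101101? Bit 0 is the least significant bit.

0

0b010000101101 = 10000101101
Trailing zeros: 0, so the lowest set bit is bit 0 (value 1).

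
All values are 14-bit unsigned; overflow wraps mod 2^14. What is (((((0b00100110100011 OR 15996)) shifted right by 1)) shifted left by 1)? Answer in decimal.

16382

0b00100110100011 = 00100110100011
15996 = 11111001111100
→ OR → 11111111111111 = 16383
→ shifted right by 1 → 01111111111111 = 8191
→ shifted left by 1 (mod 2^14) → 11111111111110 = 16382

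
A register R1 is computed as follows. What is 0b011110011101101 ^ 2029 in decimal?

15104

a = 11110011101101
2029 = 00011111101101
XOR → 11101100000000 = 15104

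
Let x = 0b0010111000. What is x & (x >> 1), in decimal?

x = 10111000 = 184
x>>1 = 01011100
AND  = 00011000 = 24
(x & (x >> 1) has a 1 wherever x has two consecutive 1 bits.)

24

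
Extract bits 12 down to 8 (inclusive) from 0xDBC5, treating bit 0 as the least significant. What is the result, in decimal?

27

v = 1101101111000101
Shift right by 8: 11011011
Mask low 5 bits: 11011 = 27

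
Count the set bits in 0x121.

3

0x121 = 100100001
Count the 1s: 1 + 1 + 1 = 3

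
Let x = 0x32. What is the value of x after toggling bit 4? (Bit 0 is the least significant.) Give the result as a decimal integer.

34

x = 00110010
bit 4 is currently 1; toggle it via x ^ (1 << 4) = x ^ 16
→ 00100010 = 34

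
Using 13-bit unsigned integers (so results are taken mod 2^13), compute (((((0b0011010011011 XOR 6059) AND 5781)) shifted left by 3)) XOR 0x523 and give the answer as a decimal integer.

0b0011010011011 = 0011010011011
6059 = 1011110101011
→ XOR → 1000100110000 = 4400
5781 = 1011010010101
→ AND → 1000000010000 = 4112
→ shifted left by 3 (mod 2^13) → 0000010000000 = 128
0x523 = 0010100100011
→ XOR → 0010110100011 = 1443

1443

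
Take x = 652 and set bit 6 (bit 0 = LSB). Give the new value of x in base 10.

x = 01010001100
bit 6 is currently 0; set it via x | (1 << 6) = x | 64
→ 01011001100 = 716

716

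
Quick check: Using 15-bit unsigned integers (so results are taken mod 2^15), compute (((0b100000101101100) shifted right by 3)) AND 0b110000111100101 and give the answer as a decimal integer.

37

0b100000101101100 = 100000101101100
→ shifted right by 3 → 000100000101101 = 2093
0b110000111100101 = 110000111100101
→ AND → 000000000100101 = 37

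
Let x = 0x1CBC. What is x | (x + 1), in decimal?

7357

x = 1110010111100 = 7356
x + 1 = 1110010111101
OR    = 1110010111101 = 7357
(x | (x + 1) sets the lowest cleared bit.)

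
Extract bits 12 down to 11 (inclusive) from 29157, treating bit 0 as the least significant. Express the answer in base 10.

2

v = 0111000111100101
Shift right by 11: 01110
Mask low 2 bits: 10 = 2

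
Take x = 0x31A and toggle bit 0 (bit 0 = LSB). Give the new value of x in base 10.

795

x = 1100011010
bit 0 is currently 0; toggle it via x ^ (1 << 0) = x ^ 1
→ 1100011011 = 795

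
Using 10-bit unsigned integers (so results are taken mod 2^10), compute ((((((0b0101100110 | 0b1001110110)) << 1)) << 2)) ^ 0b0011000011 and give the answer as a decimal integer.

883

0b0101100110 = 0101100110
0b1001110110 = 1001110110
→ | → 1101110110 = 886
→ << 1 (mod 2^10) → 1011101100 = 748
→ << 2 (mod 2^10) → 1110110000 = 944
0b0011000011 = 0011000011
→ ^ → 1101110011 = 883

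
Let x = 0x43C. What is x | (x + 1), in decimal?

1085

x = 10000111100 = 1084
x + 1 = 10000111101
OR    = 10000111101 = 1085
(x | (x + 1) sets the lowest cleared bit.)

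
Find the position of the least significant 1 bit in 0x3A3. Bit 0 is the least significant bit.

0x3A3 = 1110100011
Trailing zeros: 0, so the lowest set bit is bit 0 (value 1).

0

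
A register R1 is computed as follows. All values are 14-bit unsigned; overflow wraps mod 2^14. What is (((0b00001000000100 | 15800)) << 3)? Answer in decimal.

15840

0b00001000000100 = 00001000000100
15800 = 11110110111000
→ | → 11111110111100 = 16316
→ << 3 (mod 2^14) → 11110111100000 = 15840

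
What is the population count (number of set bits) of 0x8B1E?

8

0x8B1E = 1000101100011110
Count the 1s: 1 + 1 + 1 + 1 + 1 + 1 + 1 + 1 = 8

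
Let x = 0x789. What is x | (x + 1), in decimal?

x = 11110001001 = 1929
x + 1 = 11110001010
OR    = 11110001011 = 1931
(x | (x + 1) sets the lowest cleared bit.)

1931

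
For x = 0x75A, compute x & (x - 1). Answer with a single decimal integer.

x = 11101011010 = 1882
x - 1 = 11101011001
AND   = 11101011000 = 1880
(x & (x - 1) clears the lowest set bit of x.)

1880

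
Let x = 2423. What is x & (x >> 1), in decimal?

51

x = 100101110111 = 2423
x>>1 = 010010111011
AND  = 000000110011 = 51
(x & (x >> 1) has a 1 wherever x has two consecutive 1 bits.)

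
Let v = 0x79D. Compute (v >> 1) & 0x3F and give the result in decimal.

14

v = 11110011101
Shift right by 1: 1111001110
Mask low 6 bits: 001110 = 14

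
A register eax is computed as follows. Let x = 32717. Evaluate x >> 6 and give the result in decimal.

32717 = 111111111001101
shift right by 6 → 000000111111111 = 511
(equivalently, floor(32717 / 64))

511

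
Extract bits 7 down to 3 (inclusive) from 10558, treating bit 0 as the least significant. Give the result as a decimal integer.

v = 10100100111110
Shift right by 3: 10100100111
Mask low 5 bits: 00111 = 7

7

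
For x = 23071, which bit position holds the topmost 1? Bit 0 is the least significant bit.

14

23071 = 101101000011111
The topmost 1 is at position 14 (since 2^14 = 16384 ≤ 23071 < 32768).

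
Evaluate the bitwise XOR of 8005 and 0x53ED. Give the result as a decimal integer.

19624

8005 = 001111101000101
0x53ED = 101001111101101
XOR → 100110010101000 = 19624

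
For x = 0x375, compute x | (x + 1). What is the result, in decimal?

x = 1101110101 = 885
x + 1 = 1101110110
OR    = 1101110111 = 887
(x | (x + 1) sets the lowest cleared bit.)

887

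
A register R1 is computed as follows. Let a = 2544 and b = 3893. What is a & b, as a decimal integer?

2352

2544 = 100111110000
3893 = 111100110101
AND → 100100110000 = 2352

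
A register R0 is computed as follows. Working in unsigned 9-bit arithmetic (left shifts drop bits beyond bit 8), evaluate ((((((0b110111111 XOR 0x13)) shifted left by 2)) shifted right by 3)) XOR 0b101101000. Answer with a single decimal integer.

0b110111111 = 110111111
0x13 = 000010011
→ XOR → 110101100 = 428
→ shifted left by 2 (mod 2^9) → 010110000 = 176
→ shifted right by 3 → 000010110 = 22
0b101101000 = 101101000
→ XOR → 101111110 = 382

382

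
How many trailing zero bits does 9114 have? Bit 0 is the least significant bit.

1

9114 = 10001110011010
Trailing zeros: 1, so the lowest set bit is bit 1 (value 2).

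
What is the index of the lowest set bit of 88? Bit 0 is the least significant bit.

88 = 1011000
Trailing zeros: 3, so the lowest set bit is bit 3 (value 8).

3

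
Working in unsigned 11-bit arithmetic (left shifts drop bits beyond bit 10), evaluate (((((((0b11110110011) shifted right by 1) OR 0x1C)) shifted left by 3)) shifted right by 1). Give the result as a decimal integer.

884

0b11110110011 = 11110110011
→ shifted right by 1 → 01111011001 = 985
0x1C = 00000011100
→ OR → 01111011101 = 989
→ shifted left by 3 (mod 2^11) → 11011101000 = 1768
→ shifted right by 1 → 01101110100 = 884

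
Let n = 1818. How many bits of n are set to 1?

6

1818 = 11100011010
Count the 1s: 1 + 1 + 1 + 1 + 1 + 1 = 6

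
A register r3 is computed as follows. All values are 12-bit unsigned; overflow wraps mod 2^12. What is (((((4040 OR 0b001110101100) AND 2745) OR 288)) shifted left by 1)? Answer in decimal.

4040 = 111111001000
0b001110101100 = 001110101100
→ OR → 111111101100 = 4076
2745 = 101010111001
→ AND → 101010101000 = 2728
288 = 000100100000
→ OR → 101110101000 = 2984
→ shifted left by 1 (mod 2^12) → 011101010000 = 1872

1872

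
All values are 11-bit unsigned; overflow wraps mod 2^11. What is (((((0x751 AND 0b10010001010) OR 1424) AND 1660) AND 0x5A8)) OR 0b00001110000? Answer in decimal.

1136

0x751 = 11101010001
0b10010001010 = 10010001010
→ AND → 10000000000 = 1024
1424 = 10110010000
→ OR → 10110010000 = 1424
1660 = 11001111100
→ AND → 10000010000 = 1040
0x5A8 = 10110101000
→ AND → 10000000000 = 1024
0b00001110000 = 00001110000
→ OR → 10001110000 = 1136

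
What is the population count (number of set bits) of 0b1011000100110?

6

n = 1011000100110
Count the 1s: 1 + 1 + 1 + 1 + 1 + 1 = 6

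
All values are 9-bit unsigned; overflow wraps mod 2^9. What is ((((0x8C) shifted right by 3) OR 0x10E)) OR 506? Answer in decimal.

511

0x8C = 010001100
→ shifted right by 3 → 000010001 = 17
0x10E = 100001110
→ OR → 100011111 = 287
506 = 111111010
→ OR → 111111111 = 511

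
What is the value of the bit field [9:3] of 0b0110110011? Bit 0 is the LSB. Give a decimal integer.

v = 0110110011
Shift right by 3: 0110110
Mask low 7 bits: 0110110 = 54

54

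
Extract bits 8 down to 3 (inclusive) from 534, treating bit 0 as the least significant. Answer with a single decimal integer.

v = 1000010110
Shift right by 3: 1000010
Mask low 6 bits: 000010 = 2

2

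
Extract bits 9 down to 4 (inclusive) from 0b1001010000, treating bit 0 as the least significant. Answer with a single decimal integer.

37

v = 1001010000
Shift right by 4: 100101
Mask low 6 bits: 100101 = 37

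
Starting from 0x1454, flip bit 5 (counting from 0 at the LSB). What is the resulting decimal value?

5236

x = 1010001010100
bit 5 is currently 0; toggle it via x ^ (1 << 5) = x ^ 32
→ 1010001110100 = 5236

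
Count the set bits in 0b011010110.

5

n = 11010110
Count the 1s: 1 + 1 + 1 + 1 + 1 = 5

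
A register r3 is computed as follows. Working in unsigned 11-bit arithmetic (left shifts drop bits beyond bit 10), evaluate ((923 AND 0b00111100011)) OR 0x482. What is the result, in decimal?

1411

923 = 01110011011
0b00111100011 = 00111100011
→ AND → 00110000011 = 387
0x482 = 10010000010
→ OR → 10110000011 = 1411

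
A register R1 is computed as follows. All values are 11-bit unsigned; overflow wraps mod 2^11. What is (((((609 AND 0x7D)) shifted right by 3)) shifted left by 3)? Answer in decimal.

609 = 01001100001
0x7D = 00001111101
→ AND → 00001100001 = 97
→ shifted right by 3 → 00000001100 = 12
→ shifted left by 3 (mod 2^11) → 00001100000 = 96

96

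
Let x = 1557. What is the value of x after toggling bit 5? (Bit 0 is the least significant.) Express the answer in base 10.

x = 11000010101
bit 5 is currently 0; toggle it via x ^ (1 << 5) = x ^ 32
→ 11000110101 = 1589

1589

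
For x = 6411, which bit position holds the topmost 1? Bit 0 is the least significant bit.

12

6411 = 1100100001011
The topmost 1 is at position 12 (since 2^12 = 4096 ≤ 6411 < 8192).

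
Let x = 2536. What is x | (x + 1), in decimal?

2537

x = 100111101000 = 2536
x + 1 = 100111101001
OR    = 100111101001 = 2537
(x | (x + 1) sets the lowest cleared bit.)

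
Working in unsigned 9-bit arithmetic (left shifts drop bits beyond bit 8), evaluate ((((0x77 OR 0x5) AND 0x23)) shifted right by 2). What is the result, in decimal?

0x77 = 001110111
0x5 = 000000101
→ OR → 001110111 = 119
0x23 = 000100011
→ AND → 000100011 = 35
→ shifted right by 2 → 000001000 = 8

8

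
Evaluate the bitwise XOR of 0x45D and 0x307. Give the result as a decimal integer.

0x45D = 10001011101
0x307 = 01100000111
XOR → 11101011010 = 1882

1882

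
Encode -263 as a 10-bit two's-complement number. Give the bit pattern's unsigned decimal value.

761

263 in 10 bits: 0100000111
Invert: 1011111000
Add 1:  1011111001 = 761
(Check: 2^10 - 263 = 1024 - 263 = 761.)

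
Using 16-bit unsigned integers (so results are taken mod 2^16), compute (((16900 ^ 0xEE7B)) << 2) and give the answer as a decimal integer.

16900 = 0100001000000100
0xEE7B = 1110111001111011
→ ^ → 1010110001111111 = 44159
→ << 2 (mod 2^16) → 1011000111111100 = 45564

45564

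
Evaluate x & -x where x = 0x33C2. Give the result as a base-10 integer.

2

x = 11001111000010 = 13250
-x (two's complement) = …00110000111110
AND   = 00000000000010 = 2
(x & -x isolates the lowest set bit of x.)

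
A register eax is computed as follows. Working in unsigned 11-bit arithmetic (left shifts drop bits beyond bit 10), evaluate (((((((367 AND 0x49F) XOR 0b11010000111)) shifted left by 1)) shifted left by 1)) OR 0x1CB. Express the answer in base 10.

367 = 00101101111
0x49F = 10010011111
→ AND → 00000001111 = 15
0b11010000111 = 11010000111
→ XOR → 11010001000 = 1672
→ shifted left by 1 (mod 2^11) → 10100010000 = 1296
→ shifted left by 1 (mod 2^11) → 01000100000 = 544
0x1CB = 00111001011
→ OR → 01111101011 = 1003

1003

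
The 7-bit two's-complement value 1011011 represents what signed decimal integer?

pattern = 1011011 (MSB is 1 ⇒ negative)
Invert: 0100100, add 1 → 0100101 = 37, so the value is -37.
(Equivalently: 91 - 2^7 = 91 - 128 = -37.)

-37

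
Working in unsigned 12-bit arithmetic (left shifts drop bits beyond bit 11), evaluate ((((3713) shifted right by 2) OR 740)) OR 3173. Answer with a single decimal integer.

3713 = 111010000001
→ shifted right by 2 → 001110100000 = 928
740 = 001011100100
→ OR → 001111100100 = 996
3173 = 110001100101
→ OR → 111111100101 = 4069

4069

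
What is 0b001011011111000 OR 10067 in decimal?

14331

a = 01011011111000
10067 = 10011101010011
 OR → 11011111111011 = 14331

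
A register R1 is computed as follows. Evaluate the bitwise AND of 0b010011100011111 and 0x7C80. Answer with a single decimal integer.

9216

a = 010011100011111
0x7C80 = 111110010000000
AND → 010010000000000 = 9216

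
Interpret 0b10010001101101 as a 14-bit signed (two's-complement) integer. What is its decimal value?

pattern = 10010001101101 (MSB is 1 ⇒ negative)
Invert: 01101110010010, add 1 → 01101110010011 = 7059, so the value is -7059.
(Equivalently: 9325 - 2^14 = 9325 - 16384 = -7059.)

-7059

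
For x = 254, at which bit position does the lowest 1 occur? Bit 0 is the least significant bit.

254 = 11111110
Trailing zeros: 1, so the lowest set bit is bit 1 (value 2).

1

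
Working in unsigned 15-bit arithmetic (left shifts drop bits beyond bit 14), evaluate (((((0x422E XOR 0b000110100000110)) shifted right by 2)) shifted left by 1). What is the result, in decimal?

0x422E = 100001000101110
0b000110100000110 = 000110100000110
→ XOR → 100111100101000 = 20264
→ shifted right by 2 → 001001111001010 = 5066
→ shifted left by 1 (mod 2^15) → 010011110010100 = 10132

10132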